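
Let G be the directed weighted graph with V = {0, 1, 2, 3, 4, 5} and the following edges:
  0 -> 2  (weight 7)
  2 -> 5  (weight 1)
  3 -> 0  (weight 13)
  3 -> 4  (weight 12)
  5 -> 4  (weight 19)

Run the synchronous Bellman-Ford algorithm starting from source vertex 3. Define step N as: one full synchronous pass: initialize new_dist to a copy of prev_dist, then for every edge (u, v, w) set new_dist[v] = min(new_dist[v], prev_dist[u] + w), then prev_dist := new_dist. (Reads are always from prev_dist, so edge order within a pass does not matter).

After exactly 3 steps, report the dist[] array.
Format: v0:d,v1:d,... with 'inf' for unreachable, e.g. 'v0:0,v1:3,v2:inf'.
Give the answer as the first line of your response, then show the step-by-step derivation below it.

v0:13,v1:inf,v2:20,v3:0,v4:12,v5:21

step 1: dist = v0:13,v1:inf,v2:inf,v3:0,v4:12,v5:inf
step 2: dist = v0:13,v1:inf,v2:20,v3:0,v4:12,v5:inf
step 3: dist = v0:13,v1:inf,v2:20,v3:0,v4:12,v5:21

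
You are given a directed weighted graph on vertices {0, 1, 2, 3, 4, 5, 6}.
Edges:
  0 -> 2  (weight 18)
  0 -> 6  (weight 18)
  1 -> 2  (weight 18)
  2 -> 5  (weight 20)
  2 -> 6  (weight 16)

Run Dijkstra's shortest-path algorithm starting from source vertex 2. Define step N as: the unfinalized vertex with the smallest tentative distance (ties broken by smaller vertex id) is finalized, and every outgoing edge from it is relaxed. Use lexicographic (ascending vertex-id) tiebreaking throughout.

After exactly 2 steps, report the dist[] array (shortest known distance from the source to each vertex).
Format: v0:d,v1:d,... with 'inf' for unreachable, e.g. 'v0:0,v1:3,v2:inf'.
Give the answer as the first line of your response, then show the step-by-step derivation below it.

v0:inf,v1:inf,v2:0,v3:inf,v4:inf,v5:20,v6:16

step 1: dist = v0:inf,v1:inf,v2:0,v3:inf,v4:inf,v5:20,v6:16
step 2: dist = v0:inf,v1:inf,v2:0,v3:inf,v4:inf,v5:20,v6:16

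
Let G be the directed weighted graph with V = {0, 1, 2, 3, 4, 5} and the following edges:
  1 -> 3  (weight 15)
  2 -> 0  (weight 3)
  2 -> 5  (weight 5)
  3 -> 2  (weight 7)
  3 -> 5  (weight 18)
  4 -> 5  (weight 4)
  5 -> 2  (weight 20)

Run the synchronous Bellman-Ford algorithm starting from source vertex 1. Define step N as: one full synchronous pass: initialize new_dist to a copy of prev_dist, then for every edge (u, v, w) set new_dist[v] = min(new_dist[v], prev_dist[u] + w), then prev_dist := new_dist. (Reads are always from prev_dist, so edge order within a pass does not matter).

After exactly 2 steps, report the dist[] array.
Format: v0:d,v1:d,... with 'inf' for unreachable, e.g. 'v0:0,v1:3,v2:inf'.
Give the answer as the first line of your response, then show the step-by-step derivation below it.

v0:inf,v1:0,v2:22,v3:15,v4:inf,v5:33

step 1: dist = v0:inf,v1:0,v2:inf,v3:15,v4:inf,v5:inf
step 2: dist = v0:inf,v1:0,v2:22,v3:15,v4:inf,v5:33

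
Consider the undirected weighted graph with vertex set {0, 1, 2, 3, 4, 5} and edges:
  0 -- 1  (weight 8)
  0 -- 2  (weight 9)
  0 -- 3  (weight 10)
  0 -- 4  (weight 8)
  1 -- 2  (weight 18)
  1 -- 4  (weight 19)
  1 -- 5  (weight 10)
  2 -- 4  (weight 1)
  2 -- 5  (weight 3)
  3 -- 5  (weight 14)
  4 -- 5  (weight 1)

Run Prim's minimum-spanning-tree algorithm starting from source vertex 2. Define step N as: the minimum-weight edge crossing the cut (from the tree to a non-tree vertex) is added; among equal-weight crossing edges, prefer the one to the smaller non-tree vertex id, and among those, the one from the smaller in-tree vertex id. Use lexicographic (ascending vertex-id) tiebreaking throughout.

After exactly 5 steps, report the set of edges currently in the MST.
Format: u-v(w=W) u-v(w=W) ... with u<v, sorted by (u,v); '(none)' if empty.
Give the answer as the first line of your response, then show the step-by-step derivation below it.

0-1(w=8) 0-3(w=10) 0-4(w=8) 2-4(w=1) 4-5(w=1)

step 1: add edge 2-4 (w=1); MST = {2-4(w=1)}
step 2: add edge 4-5 (w=1); MST = {2-4(w=1) 4-5(w=1)}
step 3: add edge 0-4 (w=8); MST = {0-4(w=8) 2-4(w=1) 4-5(w=1)}
step 4: add edge 0-1 (w=8); MST = {0-1(w=8) 0-4(w=8) 2-4(w=1) 4-5(w=1)}
step 5: add edge 0-3 (w=10); MST = {0-1(w=8) 0-3(w=10) 0-4(w=8) 2-4(w=1) 4-5(w=1)}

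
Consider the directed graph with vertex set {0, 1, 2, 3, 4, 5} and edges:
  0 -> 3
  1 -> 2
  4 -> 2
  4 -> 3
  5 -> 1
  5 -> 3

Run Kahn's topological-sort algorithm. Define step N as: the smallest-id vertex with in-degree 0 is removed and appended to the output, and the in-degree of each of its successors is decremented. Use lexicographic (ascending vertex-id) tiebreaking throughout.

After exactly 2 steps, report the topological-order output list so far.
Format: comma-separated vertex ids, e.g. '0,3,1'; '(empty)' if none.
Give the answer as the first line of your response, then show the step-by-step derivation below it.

0,4

step 1: output 0; order=[0]; indeg=(0,1,2,2,0,0)
step 2: output 4; order=[0,4]; indeg=(0,1,1,1,0,0)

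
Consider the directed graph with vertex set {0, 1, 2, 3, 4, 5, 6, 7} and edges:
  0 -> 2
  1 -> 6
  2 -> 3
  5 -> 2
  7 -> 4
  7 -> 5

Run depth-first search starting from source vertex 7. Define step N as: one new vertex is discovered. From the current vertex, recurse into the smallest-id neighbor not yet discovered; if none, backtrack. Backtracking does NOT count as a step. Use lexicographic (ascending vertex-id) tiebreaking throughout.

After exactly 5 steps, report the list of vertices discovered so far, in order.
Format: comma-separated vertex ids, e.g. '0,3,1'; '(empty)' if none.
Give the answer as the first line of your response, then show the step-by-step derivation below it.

7,4,5,2,3

step 1: discover 7; path=7; order=7
step 2: discover 4; path=7>4; order=7,4
step 3: discover 5; path=7>5; order=7,4,5
step 4: discover 2; path=7>5>2; order=7,4,5,2
step 5: discover 3; path=7>5>2>3; order=7,4,5,2,3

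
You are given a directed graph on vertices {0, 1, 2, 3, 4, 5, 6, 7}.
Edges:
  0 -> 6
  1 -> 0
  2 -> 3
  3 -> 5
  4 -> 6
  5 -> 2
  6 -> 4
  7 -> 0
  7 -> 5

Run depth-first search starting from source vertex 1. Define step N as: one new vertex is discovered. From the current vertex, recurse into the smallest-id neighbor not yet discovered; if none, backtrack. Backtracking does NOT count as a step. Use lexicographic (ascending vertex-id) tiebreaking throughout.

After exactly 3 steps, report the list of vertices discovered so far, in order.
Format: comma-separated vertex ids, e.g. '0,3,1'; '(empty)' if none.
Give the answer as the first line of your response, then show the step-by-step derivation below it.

1,0,6

step 1: discover 1; path=1; order=1
step 2: discover 0; path=1>0; order=1,0
step 3: discover 6; path=1>0>6; order=1,0,6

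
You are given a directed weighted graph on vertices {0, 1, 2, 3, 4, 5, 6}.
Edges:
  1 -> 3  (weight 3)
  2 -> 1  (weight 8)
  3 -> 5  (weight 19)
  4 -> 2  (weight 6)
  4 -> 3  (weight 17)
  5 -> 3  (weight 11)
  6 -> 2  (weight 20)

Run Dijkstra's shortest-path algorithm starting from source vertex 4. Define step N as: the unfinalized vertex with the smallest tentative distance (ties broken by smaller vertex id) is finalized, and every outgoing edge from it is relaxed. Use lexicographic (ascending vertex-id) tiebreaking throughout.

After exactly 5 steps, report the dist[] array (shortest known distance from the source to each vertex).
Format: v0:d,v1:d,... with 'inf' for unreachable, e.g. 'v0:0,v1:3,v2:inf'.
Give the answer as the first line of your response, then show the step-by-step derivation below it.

v0:inf,v1:14,v2:6,v3:17,v4:0,v5:36,v6:inf

step 1: dist = v0:inf,v1:inf,v2:6,v3:17,v4:0,v5:inf,v6:inf
step 2: dist = v0:inf,v1:14,v2:6,v3:17,v4:0,v5:inf,v6:inf
step 3: dist = v0:inf,v1:14,v2:6,v3:17,v4:0,v5:inf,v6:inf
step 4: dist = v0:inf,v1:14,v2:6,v3:17,v4:0,v5:36,v6:inf
step 5: dist = v0:inf,v1:14,v2:6,v3:17,v4:0,v5:36,v6:inf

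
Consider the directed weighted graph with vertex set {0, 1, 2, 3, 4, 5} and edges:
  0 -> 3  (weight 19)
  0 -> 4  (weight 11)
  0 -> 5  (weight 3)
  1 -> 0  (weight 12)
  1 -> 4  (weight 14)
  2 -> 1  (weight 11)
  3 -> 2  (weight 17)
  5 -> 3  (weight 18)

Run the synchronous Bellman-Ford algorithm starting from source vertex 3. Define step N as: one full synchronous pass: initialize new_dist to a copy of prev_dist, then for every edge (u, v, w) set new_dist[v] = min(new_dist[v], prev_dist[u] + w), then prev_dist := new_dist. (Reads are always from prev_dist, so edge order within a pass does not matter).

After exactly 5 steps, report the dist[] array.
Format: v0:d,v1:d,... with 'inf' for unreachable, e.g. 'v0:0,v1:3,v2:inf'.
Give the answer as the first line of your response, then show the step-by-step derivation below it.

v0:40,v1:28,v2:17,v3:0,v4:42,v5:43

step 1: dist = v0:inf,v1:inf,v2:17,v3:0,v4:inf,v5:inf
step 2: dist = v0:inf,v1:28,v2:17,v3:0,v4:inf,v5:inf
step 3: dist = v0:40,v1:28,v2:17,v3:0,v4:42,v5:inf
step 4: dist = v0:40,v1:28,v2:17,v3:0,v4:42,v5:43
step 5: dist = v0:40,v1:28,v2:17,v3:0,v4:42,v5:43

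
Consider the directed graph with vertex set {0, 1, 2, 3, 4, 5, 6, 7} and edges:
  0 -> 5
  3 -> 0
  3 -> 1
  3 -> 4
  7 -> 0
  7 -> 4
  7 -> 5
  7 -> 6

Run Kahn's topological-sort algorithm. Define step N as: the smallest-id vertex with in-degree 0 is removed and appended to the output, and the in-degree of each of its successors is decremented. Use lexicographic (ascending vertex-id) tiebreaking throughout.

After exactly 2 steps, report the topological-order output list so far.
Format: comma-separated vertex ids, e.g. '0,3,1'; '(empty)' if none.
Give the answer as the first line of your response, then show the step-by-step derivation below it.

2,3

step 1: output 2; order=[2]; indeg=(2,1,0,0,2,2,1,0)
step 2: output 3; order=[2,3]; indeg=(1,0,0,0,1,2,1,0)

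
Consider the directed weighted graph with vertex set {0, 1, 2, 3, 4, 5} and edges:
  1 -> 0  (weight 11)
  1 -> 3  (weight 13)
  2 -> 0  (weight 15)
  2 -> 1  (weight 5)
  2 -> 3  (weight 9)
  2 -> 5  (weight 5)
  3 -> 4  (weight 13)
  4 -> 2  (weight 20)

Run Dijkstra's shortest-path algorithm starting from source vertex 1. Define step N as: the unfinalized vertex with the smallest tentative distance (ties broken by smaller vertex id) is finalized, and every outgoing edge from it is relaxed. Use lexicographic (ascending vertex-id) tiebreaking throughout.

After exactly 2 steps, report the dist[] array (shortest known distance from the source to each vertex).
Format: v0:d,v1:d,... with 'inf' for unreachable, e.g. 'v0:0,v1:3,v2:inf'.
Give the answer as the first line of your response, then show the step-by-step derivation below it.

v0:11,v1:0,v2:inf,v3:13,v4:inf,v5:inf

step 1: dist = v0:11,v1:0,v2:inf,v3:13,v4:inf,v5:inf
step 2: dist = v0:11,v1:0,v2:inf,v3:13,v4:inf,v5:inf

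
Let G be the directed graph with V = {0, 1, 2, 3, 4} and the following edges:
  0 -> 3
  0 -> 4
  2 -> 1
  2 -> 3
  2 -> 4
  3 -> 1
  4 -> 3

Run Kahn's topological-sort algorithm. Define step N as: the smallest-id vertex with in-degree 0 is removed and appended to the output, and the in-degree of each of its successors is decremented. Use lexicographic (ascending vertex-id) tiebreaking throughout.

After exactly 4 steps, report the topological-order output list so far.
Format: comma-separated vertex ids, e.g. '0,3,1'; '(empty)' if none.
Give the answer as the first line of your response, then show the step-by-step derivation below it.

0,2,4,3

step 1: output 0; order=[0]; indeg=(0,2,0,2,1)
step 2: output 2; order=[0,2]; indeg=(0,1,0,1,0)
step 3: output 4; order=[0,2,4]; indeg=(0,1,0,0,0)
step 4: output 3; order=[0,2,4,3]; indeg=(0,0,0,0,0)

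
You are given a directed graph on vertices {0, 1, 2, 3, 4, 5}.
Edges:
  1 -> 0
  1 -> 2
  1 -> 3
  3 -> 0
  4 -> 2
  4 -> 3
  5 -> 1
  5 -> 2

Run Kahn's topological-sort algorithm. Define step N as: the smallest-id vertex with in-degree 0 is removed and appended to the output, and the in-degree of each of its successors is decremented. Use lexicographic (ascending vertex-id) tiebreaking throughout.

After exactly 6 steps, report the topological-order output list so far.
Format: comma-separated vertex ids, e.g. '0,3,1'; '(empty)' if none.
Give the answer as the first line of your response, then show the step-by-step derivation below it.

4,5,1,2,3,0

step 1: output 4; order=[4]; indeg=(2,1,2,1,0,0)
step 2: output 5; order=[4,5]; indeg=(2,0,1,1,0,0)
step 3: output 1; order=[4,5,1]; indeg=(1,0,0,0,0,0)
step 4: output 2; order=[4,5,1,2]; indeg=(1,0,0,0,0,0)
step 5: output 3; order=[4,5,1,2,3]; indeg=(0,0,0,0,0,0)
step 6: output 0; order=[4,5,1,2,3,0]; indeg=(0,0,0,0,0,0)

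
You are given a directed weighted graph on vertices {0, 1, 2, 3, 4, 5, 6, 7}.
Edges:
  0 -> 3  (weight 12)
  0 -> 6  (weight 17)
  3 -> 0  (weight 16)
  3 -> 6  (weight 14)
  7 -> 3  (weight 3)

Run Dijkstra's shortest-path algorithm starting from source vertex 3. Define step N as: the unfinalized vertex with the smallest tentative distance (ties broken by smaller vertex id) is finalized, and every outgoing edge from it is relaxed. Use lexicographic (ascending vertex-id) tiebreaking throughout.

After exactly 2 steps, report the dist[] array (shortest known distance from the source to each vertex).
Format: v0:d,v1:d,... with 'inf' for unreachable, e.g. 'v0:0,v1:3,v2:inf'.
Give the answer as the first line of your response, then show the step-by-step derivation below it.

v0:16,v1:inf,v2:inf,v3:0,v4:inf,v5:inf,v6:14,v7:inf

step 1: dist = v0:16,v1:inf,v2:inf,v3:0,v4:inf,v5:inf,v6:14,v7:inf
step 2: dist = v0:16,v1:inf,v2:inf,v3:0,v4:inf,v5:inf,v6:14,v7:inf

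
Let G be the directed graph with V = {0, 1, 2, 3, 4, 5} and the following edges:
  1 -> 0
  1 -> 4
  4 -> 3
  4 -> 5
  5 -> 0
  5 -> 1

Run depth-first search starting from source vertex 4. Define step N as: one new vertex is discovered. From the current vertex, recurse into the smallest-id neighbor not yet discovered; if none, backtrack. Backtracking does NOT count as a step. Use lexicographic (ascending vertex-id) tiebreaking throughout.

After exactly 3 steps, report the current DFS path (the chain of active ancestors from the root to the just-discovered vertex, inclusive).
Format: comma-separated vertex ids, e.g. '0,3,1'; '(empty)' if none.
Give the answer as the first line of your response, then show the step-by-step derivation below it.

4,5

step 1: discover 4; path=4; order=4
step 2: discover 3; path=4>3; order=4,3
step 3: discover 5; path=4>5; order=4,3,5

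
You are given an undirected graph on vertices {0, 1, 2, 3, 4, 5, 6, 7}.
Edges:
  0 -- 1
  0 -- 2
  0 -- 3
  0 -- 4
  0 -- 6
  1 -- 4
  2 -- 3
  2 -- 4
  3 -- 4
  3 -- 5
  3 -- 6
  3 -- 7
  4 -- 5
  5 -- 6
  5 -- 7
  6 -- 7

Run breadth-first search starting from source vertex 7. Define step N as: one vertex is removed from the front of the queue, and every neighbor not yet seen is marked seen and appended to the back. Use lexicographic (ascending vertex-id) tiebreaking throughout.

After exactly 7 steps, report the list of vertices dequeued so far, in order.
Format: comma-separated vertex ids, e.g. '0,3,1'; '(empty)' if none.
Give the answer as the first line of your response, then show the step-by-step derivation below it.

7,3,5,6,0,2,4

step 1: dequeue 7; queue=[3,5,6]; order=7
step 2: dequeue 3; queue=[5,6,0,2,4]; order=7,3
step 3: dequeue 5; queue=[6,0,2,4]; order=7,3,5
step 4: dequeue 6; queue=[0,2,4]; order=7,3,5,6
step 5: dequeue 0; queue=[2,4,1]; order=7,3,5,6,0
step 6: dequeue 2; queue=[4,1]; order=7,3,5,6,0,2
step 7: dequeue 4; queue=[1]; order=7,3,5,6,0,2,4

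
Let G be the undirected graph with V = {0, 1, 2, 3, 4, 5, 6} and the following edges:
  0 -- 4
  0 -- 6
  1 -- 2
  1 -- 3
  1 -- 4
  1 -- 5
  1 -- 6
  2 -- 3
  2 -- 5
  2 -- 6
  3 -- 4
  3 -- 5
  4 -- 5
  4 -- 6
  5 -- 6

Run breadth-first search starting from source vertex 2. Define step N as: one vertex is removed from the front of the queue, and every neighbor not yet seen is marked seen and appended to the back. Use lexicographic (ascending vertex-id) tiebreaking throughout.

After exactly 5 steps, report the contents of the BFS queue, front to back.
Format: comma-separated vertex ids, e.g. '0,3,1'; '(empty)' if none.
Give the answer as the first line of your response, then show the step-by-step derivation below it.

4,0

step 1: dequeue 2; queue=[1,3,5,6]; order=2
step 2: dequeue 1; queue=[3,5,6,4]; order=2,1
step 3: dequeue 3; queue=[5,6,4]; order=2,1,3
step 4: dequeue 5; queue=[6,4]; order=2,1,3,5
step 5: dequeue 6; queue=[4,0]; order=2,1,3,5,6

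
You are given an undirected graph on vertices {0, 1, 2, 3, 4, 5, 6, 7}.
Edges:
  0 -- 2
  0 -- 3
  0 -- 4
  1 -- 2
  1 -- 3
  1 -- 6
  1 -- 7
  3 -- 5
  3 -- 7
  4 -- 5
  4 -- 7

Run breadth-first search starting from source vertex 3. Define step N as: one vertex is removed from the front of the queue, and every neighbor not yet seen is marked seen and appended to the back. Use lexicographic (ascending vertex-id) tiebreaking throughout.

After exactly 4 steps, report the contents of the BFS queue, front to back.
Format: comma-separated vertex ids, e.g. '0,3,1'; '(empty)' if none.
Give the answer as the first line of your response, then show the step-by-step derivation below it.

7,2,4,6

step 1: dequeue 3; queue=[0,1,5,7]; order=3
step 2: dequeue 0; queue=[1,5,7,2,4]; order=3,0
step 3: dequeue 1; queue=[5,7,2,4,6]; order=3,0,1
step 4: dequeue 5; queue=[7,2,4,6]; order=3,0,1,5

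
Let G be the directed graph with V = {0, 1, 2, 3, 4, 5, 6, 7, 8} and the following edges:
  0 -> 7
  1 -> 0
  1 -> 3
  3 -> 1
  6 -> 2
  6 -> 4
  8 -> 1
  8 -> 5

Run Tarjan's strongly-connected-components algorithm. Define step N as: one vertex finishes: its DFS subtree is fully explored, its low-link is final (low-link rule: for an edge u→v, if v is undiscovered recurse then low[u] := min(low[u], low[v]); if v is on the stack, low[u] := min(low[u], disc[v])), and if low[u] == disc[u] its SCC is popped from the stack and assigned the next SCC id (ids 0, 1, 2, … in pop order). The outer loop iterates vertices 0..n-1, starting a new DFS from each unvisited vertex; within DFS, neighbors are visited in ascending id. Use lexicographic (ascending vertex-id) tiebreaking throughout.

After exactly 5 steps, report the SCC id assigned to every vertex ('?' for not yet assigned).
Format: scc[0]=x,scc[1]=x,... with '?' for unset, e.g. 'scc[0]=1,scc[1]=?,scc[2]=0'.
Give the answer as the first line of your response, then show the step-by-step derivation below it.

scc[0]=1,scc[1]=2,scc[2]=3,scc[3]=2,scc[4]=?,scc[5]=?,scc[6]=?,scc[7]=0,scc[8]=?

step 1: low=(low[0]=0,low[1]=?,low[2]=?,low[3]=?,low[4]=?,low[5]=?,low[6]=?,low[7]=1,low[8]=?); scc=(scc[0]=?,scc[1]=?,scc[2]=?,scc[3]=?,scc[4]=?,scc[5]=?,scc[6]=?,scc[7]=0,scc[8]=?)
step 2: low=(low[0]=0,low[1]=?,low[2]=?,low[3]=?,low[4]=?,low[5]=?,low[6]=?,low[7]=1,low[8]=?); scc=(scc[0]=1,scc[1]=?,scc[2]=?,scc[3]=?,scc[4]=?,scc[5]=?,scc[6]=?,scc[7]=0,scc[8]=?)
step 3: low=(low[0]=0,low[1]=2,low[2]=?,low[3]=2,low[4]=?,low[5]=?,low[6]=?,low[7]=1,low[8]=?); scc=(scc[0]=1,scc[1]=?,scc[2]=?,scc[3]=?,scc[4]=?,scc[5]=?,scc[6]=?,scc[7]=0,scc[8]=?)
step 4: low=(low[0]=0,low[1]=2,low[2]=?,low[3]=2,low[4]=?,low[5]=?,low[6]=?,low[7]=1,low[8]=?); scc=(scc[0]=1,scc[1]=2,scc[2]=?,scc[3]=2,scc[4]=?,scc[5]=?,scc[6]=?,scc[7]=0,scc[8]=?)
step 5: low=(low[0]=0,low[1]=2,low[2]=4,low[3]=2,low[4]=?,low[5]=?,low[6]=?,low[7]=1,low[8]=?); scc=(scc[0]=1,scc[1]=2,scc[2]=3,scc[3]=2,scc[4]=?,scc[5]=?,scc[6]=?,scc[7]=0,scc[8]=?)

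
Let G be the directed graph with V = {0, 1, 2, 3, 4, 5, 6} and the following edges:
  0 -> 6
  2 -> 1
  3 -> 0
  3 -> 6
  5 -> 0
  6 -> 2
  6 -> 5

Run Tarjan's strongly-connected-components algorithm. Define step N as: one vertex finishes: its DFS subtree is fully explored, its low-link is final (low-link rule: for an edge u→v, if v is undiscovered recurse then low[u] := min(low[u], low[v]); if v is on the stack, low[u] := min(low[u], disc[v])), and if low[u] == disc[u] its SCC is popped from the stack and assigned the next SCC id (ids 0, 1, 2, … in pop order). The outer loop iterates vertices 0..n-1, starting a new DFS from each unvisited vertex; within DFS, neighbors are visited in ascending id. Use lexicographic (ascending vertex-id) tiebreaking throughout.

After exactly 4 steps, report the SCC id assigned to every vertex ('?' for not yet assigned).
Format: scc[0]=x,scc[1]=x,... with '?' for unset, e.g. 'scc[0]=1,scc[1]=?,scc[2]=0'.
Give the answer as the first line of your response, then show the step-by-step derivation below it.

scc[0]=?,scc[1]=0,scc[2]=1,scc[3]=?,scc[4]=?,scc[5]=?,scc[6]=?

step 1: low=(low[0]=0,low[1]=3,low[2]=2,low[3]=?,low[4]=?,low[5]=?,low[6]=1); scc=(scc[0]=?,scc[1]=0,scc[2]=?,scc[3]=?,scc[4]=?,scc[5]=?,scc[6]=?)
step 2: low=(low[0]=0,low[1]=3,low[2]=2,low[3]=?,low[4]=?,low[5]=?,low[6]=1); scc=(scc[0]=?,scc[1]=0,scc[2]=1,scc[3]=?,scc[4]=?,scc[5]=?,scc[6]=?)
step 3: low=(low[0]=0,low[1]=3,low[2]=2,low[3]=?,low[4]=?,low[5]=0,low[6]=1); scc=(scc[0]=?,scc[1]=0,scc[2]=1,scc[3]=?,scc[4]=?,scc[5]=?,scc[6]=?)
step 4: low=(low[0]=0,low[1]=3,low[2]=2,low[3]=?,low[4]=?,low[5]=0,low[6]=0); scc=(scc[0]=?,scc[1]=0,scc[2]=1,scc[3]=?,scc[4]=?,scc[5]=?,scc[6]=?)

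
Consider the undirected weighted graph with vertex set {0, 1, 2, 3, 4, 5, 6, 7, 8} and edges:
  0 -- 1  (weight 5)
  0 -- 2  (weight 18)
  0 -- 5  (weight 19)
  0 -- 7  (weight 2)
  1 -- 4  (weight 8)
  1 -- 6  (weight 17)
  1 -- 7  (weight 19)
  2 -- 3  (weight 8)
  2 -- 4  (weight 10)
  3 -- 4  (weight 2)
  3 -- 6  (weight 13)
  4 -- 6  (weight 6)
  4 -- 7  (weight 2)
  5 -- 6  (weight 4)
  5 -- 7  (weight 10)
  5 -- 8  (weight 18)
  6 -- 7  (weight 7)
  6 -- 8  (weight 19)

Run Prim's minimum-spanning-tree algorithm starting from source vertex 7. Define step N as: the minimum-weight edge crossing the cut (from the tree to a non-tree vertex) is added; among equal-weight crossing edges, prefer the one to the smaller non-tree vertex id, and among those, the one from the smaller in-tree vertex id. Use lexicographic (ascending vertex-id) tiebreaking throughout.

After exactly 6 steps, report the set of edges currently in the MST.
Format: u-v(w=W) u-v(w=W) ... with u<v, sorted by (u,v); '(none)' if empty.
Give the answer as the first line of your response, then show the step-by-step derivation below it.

0-1(w=5) 0-7(w=2) 3-4(w=2) 4-6(w=6) 4-7(w=2) 5-6(w=4)

step 1: add edge 0-7 (w=2); MST = {0-7(w=2)}
step 2: add edge 4-7 (w=2); MST = {0-7(w=2) 4-7(w=2)}
step 3: add edge 3-4 (w=2); MST = {0-7(w=2) 3-4(w=2) 4-7(w=2)}
step 4: add edge 0-1 (w=5); MST = {0-1(w=5) 0-7(w=2) 3-4(w=2) 4-7(w=2)}
step 5: add edge 4-6 (w=6); MST = {0-1(w=5) 0-7(w=2) 3-4(w=2) 4-6(w=6) 4-7(w=2)}
step 6: add edge 5-6 (w=4); MST = {0-1(w=5) 0-7(w=2) 3-4(w=2) 4-6(w=6) 4-7(w=2) 5-6(w=4)}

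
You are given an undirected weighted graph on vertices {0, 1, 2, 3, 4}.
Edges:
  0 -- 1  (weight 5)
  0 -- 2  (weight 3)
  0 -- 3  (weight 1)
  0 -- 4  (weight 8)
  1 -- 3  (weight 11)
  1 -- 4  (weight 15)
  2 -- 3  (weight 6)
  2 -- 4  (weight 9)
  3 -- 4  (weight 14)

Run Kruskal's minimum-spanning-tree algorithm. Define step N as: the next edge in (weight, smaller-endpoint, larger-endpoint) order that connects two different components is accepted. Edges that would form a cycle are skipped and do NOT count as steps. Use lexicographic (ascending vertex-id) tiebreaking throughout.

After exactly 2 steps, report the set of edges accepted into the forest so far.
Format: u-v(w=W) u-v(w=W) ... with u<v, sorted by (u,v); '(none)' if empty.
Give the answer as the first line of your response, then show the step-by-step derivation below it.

0-2(w=3) 0-3(w=1)

step 1: add edge 0-3 (w=1); MST = {0-3(w=1)}
step 2: add edge 0-2 (w=3); MST = {0-2(w=3) 0-3(w=1)}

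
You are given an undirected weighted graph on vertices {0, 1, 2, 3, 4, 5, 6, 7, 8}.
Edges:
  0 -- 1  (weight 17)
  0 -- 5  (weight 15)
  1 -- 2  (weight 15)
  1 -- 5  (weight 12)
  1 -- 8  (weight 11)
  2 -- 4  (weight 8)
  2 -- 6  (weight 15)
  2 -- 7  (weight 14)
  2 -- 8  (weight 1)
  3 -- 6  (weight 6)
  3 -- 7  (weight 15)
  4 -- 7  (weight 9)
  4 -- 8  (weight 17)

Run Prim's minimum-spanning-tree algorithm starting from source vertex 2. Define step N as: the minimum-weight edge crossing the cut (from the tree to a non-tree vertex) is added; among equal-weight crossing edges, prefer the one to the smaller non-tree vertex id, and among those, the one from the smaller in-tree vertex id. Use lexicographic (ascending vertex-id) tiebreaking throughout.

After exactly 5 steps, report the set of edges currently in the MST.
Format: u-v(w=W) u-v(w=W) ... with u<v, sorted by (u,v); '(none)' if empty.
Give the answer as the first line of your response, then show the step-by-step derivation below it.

1-5(w=12) 1-8(w=11) 2-4(w=8) 2-8(w=1) 4-7(w=9)

step 1: add edge 2-8 (w=1); MST = {2-8(w=1)}
step 2: add edge 2-4 (w=8); MST = {2-4(w=8) 2-8(w=1)}
step 3: add edge 4-7 (w=9); MST = {2-4(w=8) 2-8(w=1) 4-7(w=9)}
step 4: add edge 1-8 (w=11); MST = {1-8(w=11) 2-4(w=8) 2-8(w=1) 4-7(w=9)}
step 5: add edge 1-5 (w=12); MST = {1-5(w=12) 1-8(w=11) 2-4(w=8) 2-8(w=1) 4-7(w=9)}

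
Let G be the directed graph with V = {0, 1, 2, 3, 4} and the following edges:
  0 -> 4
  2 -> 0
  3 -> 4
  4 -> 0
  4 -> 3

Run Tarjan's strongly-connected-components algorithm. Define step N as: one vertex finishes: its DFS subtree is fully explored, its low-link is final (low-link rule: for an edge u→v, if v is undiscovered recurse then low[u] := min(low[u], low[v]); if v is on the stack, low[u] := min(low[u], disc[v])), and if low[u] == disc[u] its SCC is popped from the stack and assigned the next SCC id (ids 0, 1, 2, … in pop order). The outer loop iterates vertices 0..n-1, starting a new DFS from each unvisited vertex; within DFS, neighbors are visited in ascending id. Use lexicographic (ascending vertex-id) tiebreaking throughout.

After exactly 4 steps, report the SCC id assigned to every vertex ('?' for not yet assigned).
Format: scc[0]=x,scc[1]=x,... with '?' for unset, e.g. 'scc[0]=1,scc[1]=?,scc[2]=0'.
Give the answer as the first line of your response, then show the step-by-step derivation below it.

scc[0]=0,scc[1]=1,scc[2]=?,scc[3]=0,scc[4]=0

step 1: low=(low[0]=0,low[1]=?,low[2]=?,low[3]=1,low[4]=0); scc=(scc[0]=?,scc[1]=?,scc[2]=?,scc[3]=?,scc[4]=?)
step 2: low=(low[0]=0,low[1]=?,low[2]=?,low[3]=1,low[4]=0); scc=(scc[0]=?,scc[1]=?,scc[2]=?,scc[3]=?,scc[4]=?)
step 3: low=(low[0]=0,low[1]=?,low[2]=?,low[3]=1,low[4]=0); scc=(scc[0]=0,scc[1]=?,scc[2]=?,scc[3]=0,scc[4]=0)
step 4: low=(low[0]=0,low[1]=3,low[2]=?,low[3]=1,low[4]=0); scc=(scc[0]=0,scc[1]=1,scc[2]=?,scc[3]=0,scc[4]=0)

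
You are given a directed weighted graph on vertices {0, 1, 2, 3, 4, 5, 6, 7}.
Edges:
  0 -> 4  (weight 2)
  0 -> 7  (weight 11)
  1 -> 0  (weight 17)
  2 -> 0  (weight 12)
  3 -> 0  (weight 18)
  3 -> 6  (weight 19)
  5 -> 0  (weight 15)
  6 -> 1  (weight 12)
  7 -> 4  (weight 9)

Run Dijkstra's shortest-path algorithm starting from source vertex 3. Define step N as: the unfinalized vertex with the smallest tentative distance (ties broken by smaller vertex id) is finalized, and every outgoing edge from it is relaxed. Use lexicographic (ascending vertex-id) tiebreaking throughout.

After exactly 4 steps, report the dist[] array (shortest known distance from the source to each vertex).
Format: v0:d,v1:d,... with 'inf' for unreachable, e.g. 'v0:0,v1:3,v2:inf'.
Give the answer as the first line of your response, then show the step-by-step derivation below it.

v0:18,v1:31,v2:inf,v3:0,v4:20,v5:inf,v6:19,v7:29

step 1: dist = v0:18,v1:inf,v2:inf,v3:0,v4:inf,v5:inf,v6:19,v7:inf
step 2: dist = v0:18,v1:inf,v2:inf,v3:0,v4:20,v5:inf,v6:19,v7:29
step 3: dist = v0:18,v1:31,v2:inf,v3:0,v4:20,v5:inf,v6:19,v7:29
step 4: dist = v0:18,v1:31,v2:inf,v3:0,v4:20,v5:inf,v6:19,v7:29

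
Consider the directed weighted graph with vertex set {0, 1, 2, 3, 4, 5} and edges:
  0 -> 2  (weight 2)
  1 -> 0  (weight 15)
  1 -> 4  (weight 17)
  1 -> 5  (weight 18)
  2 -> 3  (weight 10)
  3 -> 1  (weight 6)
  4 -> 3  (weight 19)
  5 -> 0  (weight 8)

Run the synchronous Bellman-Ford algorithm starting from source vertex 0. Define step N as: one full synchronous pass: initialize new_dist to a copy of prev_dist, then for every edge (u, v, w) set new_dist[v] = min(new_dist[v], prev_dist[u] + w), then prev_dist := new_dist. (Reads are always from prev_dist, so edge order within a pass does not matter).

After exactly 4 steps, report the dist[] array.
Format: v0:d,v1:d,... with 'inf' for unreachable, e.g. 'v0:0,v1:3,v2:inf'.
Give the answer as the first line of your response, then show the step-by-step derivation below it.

v0:0,v1:18,v2:2,v3:12,v4:35,v5:36

step 1: dist = v0:0,v1:inf,v2:2,v3:inf,v4:inf,v5:inf
step 2: dist = v0:0,v1:inf,v2:2,v3:12,v4:inf,v5:inf
step 3: dist = v0:0,v1:18,v2:2,v3:12,v4:inf,v5:inf
step 4: dist = v0:0,v1:18,v2:2,v3:12,v4:35,v5:36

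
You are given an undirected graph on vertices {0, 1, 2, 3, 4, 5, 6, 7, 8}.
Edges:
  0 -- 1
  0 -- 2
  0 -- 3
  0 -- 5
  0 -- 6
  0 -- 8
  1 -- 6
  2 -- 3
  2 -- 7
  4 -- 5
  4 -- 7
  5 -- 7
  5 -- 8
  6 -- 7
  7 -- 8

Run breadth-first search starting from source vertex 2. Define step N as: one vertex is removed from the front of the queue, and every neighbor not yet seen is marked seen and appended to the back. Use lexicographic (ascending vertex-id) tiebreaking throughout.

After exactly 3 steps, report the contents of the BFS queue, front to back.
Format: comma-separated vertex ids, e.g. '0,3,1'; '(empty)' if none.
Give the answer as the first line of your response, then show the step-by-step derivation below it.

7,1,5,6,8

step 1: dequeue 2; queue=[0,3,7]; order=2
step 2: dequeue 0; queue=[3,7,1,5,6,8]; order=2,0
step 3: dequeue 3; queue=[7,1,5,6,8]; order=2,0,3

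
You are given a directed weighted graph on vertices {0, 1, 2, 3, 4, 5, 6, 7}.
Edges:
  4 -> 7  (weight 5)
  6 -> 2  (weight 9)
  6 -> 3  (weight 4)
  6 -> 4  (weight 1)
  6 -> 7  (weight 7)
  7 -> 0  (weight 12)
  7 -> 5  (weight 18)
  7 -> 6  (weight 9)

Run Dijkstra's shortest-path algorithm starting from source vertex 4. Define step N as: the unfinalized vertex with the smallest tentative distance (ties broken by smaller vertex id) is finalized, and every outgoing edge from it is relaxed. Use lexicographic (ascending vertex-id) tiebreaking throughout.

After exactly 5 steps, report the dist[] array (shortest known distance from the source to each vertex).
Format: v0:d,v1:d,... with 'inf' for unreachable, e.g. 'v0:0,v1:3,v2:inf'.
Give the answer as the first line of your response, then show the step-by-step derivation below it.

v0:17,v1:inf,v2:23,v3:18,v4:0,v5:23,v6:14,v7:5

step 1: dist = v0:inf,v1:inf,v2:inf,v3:inf,v4:0,v5:inf,v6:inf,v7:5
step 2: dist = v0:17,v1:inf,v2:inf,v3:inf,v4:0,v5:23,v6:14,v7:5
step 3: dist = v0:17,v1:inf,v2:23,v3:18,v4:0,v5:23,v6:14,v7:5
step 4: dist = v0:17,v1:inf,v2:23,v3:18,v4:0,v5:23,v6:14,v7:5
step 5: dist = v0:17,v1:inf,v2:23,v3:18,v4:0,v5:23,v6:14,v7:5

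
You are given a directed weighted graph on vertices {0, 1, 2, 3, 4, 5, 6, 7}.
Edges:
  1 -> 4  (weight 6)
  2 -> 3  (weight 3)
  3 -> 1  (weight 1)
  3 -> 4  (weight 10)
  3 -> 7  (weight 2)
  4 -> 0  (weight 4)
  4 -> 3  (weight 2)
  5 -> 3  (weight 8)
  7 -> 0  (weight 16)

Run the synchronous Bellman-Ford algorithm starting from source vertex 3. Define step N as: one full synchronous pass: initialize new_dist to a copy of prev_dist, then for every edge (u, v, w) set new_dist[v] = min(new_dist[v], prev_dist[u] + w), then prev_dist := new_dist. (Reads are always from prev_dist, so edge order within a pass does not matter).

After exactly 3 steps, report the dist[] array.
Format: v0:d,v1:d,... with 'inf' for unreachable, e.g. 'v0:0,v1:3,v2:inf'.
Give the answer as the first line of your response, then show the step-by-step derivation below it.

v0:11,v1:1,v2:inf,v3:0,v4:7,v5:inf,v6:inf,v7:2

step 1: dist = v0:inf,v1:1,v2:inf,v3:0,v4:10,v5:inf,v6:inf,v7:2
step 2: dist = v0:14,v1:1,v2:inf,v3:0,v4:7,v5:inf,v6:inf,v7:2
step 3: dist = v0:11,v1:1,v2:inf,v3:0,v4:7,v5:inf,v6:inf,v7:2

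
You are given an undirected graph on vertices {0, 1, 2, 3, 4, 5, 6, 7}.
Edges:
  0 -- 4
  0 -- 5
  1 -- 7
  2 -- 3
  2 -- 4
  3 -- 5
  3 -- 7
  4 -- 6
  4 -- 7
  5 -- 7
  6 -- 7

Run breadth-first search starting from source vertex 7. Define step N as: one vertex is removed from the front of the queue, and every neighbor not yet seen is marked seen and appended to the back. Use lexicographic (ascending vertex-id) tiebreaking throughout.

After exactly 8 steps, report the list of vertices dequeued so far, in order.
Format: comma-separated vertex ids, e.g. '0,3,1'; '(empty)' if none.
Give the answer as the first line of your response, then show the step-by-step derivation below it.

7,1,3,4,5,6,2,0

step 1: dequeue 7; queue=[1,3,4,5,6]; order=7
step 2: dequeue 1; queue=[3,4,5,6]; order=7,1
step 3: dequeue 3; queue=[4,5,6,2]; order=7,1,3
step 4: dequeue 4; queue=[5,6,2,0]; order=7,1,3,4
step 5: dequeue 5; queue=[6,2,0]; order=7,1,3,4,5
step 6: dequeue 6; queue=[2,0]; order=7,1,3,4,5,6
step 7: dequeue 2; queue=[0]; order=7,1,3,4,5,6,2
step 8: dequeue 0; queue=[(empty)]; order=7,1,3,4,5,6,2,0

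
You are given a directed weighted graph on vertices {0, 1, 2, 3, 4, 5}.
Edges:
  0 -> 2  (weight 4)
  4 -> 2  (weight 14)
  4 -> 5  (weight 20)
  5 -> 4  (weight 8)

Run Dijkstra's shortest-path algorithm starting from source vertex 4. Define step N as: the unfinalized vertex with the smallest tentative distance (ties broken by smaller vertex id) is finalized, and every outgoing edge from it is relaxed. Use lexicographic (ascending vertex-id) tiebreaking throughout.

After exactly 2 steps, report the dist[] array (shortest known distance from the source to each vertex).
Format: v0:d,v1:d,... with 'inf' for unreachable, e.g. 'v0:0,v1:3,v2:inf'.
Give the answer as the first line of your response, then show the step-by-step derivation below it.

v0:inf,v1:inf,v2:14,v3:inf,v4:0,v5:20

step 1: dist = v0:inf,v1:inf,v2:14,v3:inf,v4:0,v5:20
step 2: dist = v0:inf,v1:inf,v2:14,v3:inf,v4:0,v5:20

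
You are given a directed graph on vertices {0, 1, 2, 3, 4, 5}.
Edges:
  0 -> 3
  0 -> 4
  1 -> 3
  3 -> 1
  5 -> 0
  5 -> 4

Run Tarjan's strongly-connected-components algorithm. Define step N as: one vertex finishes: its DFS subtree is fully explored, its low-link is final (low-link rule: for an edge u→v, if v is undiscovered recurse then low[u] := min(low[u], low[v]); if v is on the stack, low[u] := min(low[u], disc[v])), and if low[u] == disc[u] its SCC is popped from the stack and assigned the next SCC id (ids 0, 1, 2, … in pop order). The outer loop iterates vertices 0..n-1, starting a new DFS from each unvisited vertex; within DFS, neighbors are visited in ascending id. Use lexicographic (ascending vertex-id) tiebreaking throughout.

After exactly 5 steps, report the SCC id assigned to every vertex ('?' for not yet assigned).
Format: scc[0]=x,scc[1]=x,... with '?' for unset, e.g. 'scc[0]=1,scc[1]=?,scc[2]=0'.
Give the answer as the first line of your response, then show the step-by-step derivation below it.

scc[0]=2,scc[1]=0,scc[2]=3,scc[3]=0,scc[4]=1,scc[5]=?

step 1: low=(low[0]=0,low[1]=1,low[2]=?,low[3]=1,low[4]=?,low[5]=?); scc=(scc[0]=?,scc[1]=?,scc[2]=?,scc[3]=?,scc[4]=?,scc[5]=?)
step 2: low=(low[0]=0,low[1]=1,low[2]=?,low[3]=1,low[4]=?,low[5]=?); scc=(scc[0]=?,scc[1]=0,scc[2]=?,scc[3]=0,scc[4]=?,scc[5]=?)
step 3: low=(low[0]=0,low[1]=1,low[2]=?,low[3]=1,low[4]=3,low[5]=?); scc=(scc[0]=?,scc[1]=0,scc[2]=?,scc[3]=0,scc[4]=1,scc[5]=?)
step 4: low=(low[0]=0,low[1]=1,low[2]=?,low[3]=1,low[4]=3,low[5]=?); scc=(scc[0]=2,scc[1]=0,scc[2]=?,scc[3]=0,scc[4]=1,scc[5]=?)
step 5: low=(low[0]=0,low[1]=1,low[2]=4,low[3]=1,low[4]=3,low[5]=?); scc=(scc[0]=2,scc[1]=0,scc[2]=3,scc[3]=0,scc[4]=1,scc[5]=?)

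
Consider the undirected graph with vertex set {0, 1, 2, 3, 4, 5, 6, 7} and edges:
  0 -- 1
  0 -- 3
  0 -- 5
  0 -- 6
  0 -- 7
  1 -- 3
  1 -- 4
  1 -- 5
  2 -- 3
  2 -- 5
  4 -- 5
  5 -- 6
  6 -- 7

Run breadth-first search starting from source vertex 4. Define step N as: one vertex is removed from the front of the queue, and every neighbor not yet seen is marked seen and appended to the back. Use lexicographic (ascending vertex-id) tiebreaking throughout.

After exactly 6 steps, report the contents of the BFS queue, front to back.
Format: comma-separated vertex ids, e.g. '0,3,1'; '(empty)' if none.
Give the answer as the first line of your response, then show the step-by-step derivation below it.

6,7

step 1: dequeue 4; queue=[1,5]; order=4
step 2: dequeue 1; queue=[5,0,3]; order=4,1
step 3: dequeue 5; queue=[0,3,2,6]; order=4,1,5
step 4: dequeue 0; queue=[3,2,6,7]; order=4,1,5,0
step 5: dequeue 3; queue=[2,6,7]; order=4,1,5,0,3
step 6: dequeue 2; queue=[6,7]; order=4,1,5,0,3,2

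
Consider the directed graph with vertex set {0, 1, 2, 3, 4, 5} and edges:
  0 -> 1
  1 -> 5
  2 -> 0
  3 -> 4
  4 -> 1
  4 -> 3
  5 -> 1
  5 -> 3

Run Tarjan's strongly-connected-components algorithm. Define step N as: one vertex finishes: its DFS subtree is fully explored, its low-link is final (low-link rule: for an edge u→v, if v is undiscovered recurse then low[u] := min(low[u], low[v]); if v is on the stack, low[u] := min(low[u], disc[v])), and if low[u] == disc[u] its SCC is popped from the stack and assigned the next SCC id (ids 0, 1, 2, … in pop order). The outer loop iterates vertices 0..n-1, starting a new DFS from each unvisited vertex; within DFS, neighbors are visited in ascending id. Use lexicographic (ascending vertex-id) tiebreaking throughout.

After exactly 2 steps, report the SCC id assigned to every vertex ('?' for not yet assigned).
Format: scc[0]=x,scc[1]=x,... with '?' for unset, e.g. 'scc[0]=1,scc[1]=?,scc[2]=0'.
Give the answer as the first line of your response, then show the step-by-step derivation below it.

scc[0]=?,scc[1]=?,scc[2]=?,scc[3]=?,scc[4]=?,scc[5]=?

step 1: low=(low[0]=0,low[1]=1,low[2]=?,low[3]=3,low[4]=1,low[5]=1); scc=(scc[0]=?,scc[1]=?,scc[2]=?,scc[3]=?,scc[4]=?,scc[5]=?)
step 2: low=(low[0]=0,low[1]=1,low[2]=?,low[3]=1,low[4]=1,low[5]=1); scc=(scc[0]=?,scc[1]=?,scc[2]=?,scc[3]=?,scc[4]=?,scc[5]=?)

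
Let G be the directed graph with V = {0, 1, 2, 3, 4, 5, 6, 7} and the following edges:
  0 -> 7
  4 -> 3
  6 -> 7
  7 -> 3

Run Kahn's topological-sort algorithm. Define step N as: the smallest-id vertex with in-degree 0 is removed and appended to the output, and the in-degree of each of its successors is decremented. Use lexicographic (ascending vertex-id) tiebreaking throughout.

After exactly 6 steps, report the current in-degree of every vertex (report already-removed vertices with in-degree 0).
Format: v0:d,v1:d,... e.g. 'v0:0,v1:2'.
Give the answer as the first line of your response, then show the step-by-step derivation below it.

v0:0,v1:0,v2:0,v3:1,v4:0,v5:0,v6:0,v7:0

step 1: output 0; order=[0]; indeg=(0,0,0,2,0,0,0,1)
step 2: output 1; order=[0,1]; indeg=(0,0,0,2,0,0,0,1)
step 3: output 2; order=[0,1,2]; indeg=(0,0,0,2,0,0,0,1)
step 4: output 4; order=[0,1,2,4]; indeg=(0,0,0,1,0,0,0,1)
step 5: output 5; order=[0,1,2,4,5]; indeg=(0,0,0,1,0,0,0,1)
step 6: output 6; order=[0,1,2,4,5,6]; indeg=(0,0,0,1,0,0,0,0)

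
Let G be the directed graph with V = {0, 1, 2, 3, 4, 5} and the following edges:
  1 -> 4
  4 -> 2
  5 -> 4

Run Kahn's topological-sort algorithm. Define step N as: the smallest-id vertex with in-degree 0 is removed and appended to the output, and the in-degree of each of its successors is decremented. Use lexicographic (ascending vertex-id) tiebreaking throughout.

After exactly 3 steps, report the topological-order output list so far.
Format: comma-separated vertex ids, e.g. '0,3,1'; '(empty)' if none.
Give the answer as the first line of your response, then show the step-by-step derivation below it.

0,1,3

step 1: output 0; order=[0]; indeg=(0,0,1,0,2,0)
step 2: output 1; order=[0,1]; indeg=(0,0,1,0,1,0)
step 3: output 3; order=[0,1,3]; indeg=(0,0,1,0,1,0)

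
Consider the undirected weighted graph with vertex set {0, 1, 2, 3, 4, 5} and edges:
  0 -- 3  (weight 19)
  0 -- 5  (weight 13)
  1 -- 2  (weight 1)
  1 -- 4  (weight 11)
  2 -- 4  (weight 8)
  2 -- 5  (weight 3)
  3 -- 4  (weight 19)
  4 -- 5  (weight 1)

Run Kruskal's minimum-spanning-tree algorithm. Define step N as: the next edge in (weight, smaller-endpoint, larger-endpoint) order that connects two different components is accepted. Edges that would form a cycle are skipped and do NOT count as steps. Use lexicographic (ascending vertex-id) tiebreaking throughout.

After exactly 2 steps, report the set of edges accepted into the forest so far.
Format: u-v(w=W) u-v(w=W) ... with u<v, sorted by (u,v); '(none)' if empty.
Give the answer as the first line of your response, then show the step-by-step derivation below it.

1-2(w=1) 4-5(w=1)

step 1: add edge 1-2 (w=1); MST = {1-2(w=1)}
step 2: add edge 4-5 (w=1); MST = {1-2(w=1) 4-5(w=1)}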